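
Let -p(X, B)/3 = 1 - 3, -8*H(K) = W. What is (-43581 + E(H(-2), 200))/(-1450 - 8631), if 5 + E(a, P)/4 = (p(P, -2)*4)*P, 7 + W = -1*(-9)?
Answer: 24401/10081 ≈ 2.4205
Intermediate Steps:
W = 2 (W = -7 - 1*(-9) = -7 + 9 = 2)
H(K) = -¼ (H(K) = -⅛*2 = -¼)
p(X, B) = 6 (p(X, B) = -3*(1 - 3) = -3*(-2) = 6)
E(a, P) = -20 + 96*P (E(a, P) = -20 + 4*((6*4)*P) = -20 + 4*(24*P) = -20 + 96*P)
(-43581 + E(H(-2), 200))/(-1450 - 8631) = (-43581 + (-20 + 96*200))/(-1450 - 8631) = (-43581 + (-20 + 19200))/(-10081) = (-43581 + 19180)*(-1/10081) = -24401*(-1/10081) = 24401/10081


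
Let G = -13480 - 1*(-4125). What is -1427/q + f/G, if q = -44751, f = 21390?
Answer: -188774861/83729121 ≈ -2.2546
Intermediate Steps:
G = -9355 (G = -13480 + 4125 = -9355)
-1427/q + f/G = -1427/(-44751) + 21390/(-9355) = -1427*(-1/44751) + 21390*(-1/9355) = 1427/44751 - 4278/1871 = -188774861/83729121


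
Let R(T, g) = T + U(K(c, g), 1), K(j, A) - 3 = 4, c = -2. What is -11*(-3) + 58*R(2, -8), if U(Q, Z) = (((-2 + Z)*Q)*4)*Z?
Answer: -1475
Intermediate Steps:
K(j, A) = 7 (K(j, A) = 3 + 4 = 7)
U(Q, Z) = 4*Q*Z*(-2 + Z) (U(Q, Z) = ((Q*(-2 + Z))*4)*Z = (4*Q*(-2 + Z))*Z = 4*Q*Z*(-2 + Z))
R(T, g) = -28 + T (R(T, g) = T + 4*7*1*(-2 + 1) = T + 4*7*1*(-1) = T - 28 = -28 + T)
-11*(-3) + 58*R(2, -8) = -11*(-3) + 58*(-28 + 2) = 33 + 58*(-26) = 33 - 1508 = -1475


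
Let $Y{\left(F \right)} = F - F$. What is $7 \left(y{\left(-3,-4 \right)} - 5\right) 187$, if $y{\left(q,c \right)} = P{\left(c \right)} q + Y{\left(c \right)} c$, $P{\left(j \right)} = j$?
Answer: $9163$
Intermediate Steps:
$Y{\left(F \right)} = 0$
$y{\left(q,c \right)} = c q$ ($y{\left(q,c \right)} = c q + 0 c = c q + 0 = c q$)
$7 \left(y{\left(-3,-4 \right)} - 5\right) 187 = 7 \left(\left(-4\right) \left(-3\right) - 5\right) 187 = 7 \left(12 - 5\right) 187 = 7 \cdot 7 \cdot 187 = 49 \cdot 187 = 9163$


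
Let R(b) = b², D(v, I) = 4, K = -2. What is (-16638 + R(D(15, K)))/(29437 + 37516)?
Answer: -16622/66953 ≈ -0.24826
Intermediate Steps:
(-16638 + R(D(15, K)))/(29437 + 37516) = (-16638 + 4²)/(29437 + 37516) = (-16638 + 16)/66953 = -16622*1/66953 = -16622/66953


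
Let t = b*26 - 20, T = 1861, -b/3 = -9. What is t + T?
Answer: 2543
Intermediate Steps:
b = 27 (b = -3*(-9) = 27)
t = 682 (t = 27*26 - 20 = 702 - 20 = 682)
t + T = 682 + 1861 = 2543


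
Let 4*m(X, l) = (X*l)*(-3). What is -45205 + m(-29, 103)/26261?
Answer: -4748505059/105044 ≈ -45205.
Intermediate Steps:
m(X, l) = -3*X*l/4 (m(X, l) = ((X*l)*(-3))/4 = (-3*X*l)/4 = -3*X*l/4)
-45205 + m(-29, 103)/26261 = -45205 - 3/4*(-29)*103/26261 = -45205 + (8961/4)*(1/26261) = -45205 + 8961/105044 = -4748505059/105044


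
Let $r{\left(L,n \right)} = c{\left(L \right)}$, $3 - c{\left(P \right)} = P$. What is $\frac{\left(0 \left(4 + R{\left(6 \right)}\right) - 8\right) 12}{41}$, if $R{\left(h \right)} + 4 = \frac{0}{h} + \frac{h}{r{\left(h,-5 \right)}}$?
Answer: $- \frac{96}{41} \approx -2.3415$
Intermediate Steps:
$c{\left(P \right)} = 3 - P$
$r{\left(L,n \right)} = 3 - L$
$R{\left(h \right)} = -4 + \frac{h}{3 - h}$ ($R{\left(h \right)} = -4 + \left(\frac{0}{h} + \frac{h}{3 - h}\right) = -4 + \left(0 + \frac{h}{3 - h}\right) = -4 + \frac{h}{3 - h}$)
$\frac{\left(0 \left(4 + R{\left(6 \right)}\right) - 8\right) 12}{41} = \frac{\left(0 \left(4 + \frac{12 - 30}{-3 + 6}\right) - 8\right) 12}{41} = \left(0 \left(4 + \frac{12 - 30}{3}\right) - 8\right) 12 \cdot \frac{1}{41} = \left(0 \left(4 + \frac{1}{3} \left(-18\right)\right) - 8\right) 12 \cdot \frac{1}{41} = \left(0 \left(4 - 6\right) - 8\right) 12 \cdot \frac{1}{41} = \left(0 \left(-2\right) - 8\right) 12 \cdot \frac{1}{41} = \left(0 - 8\right) 12 \cdot \frac{1}{41} = \left(-8\right) 12 \cdot \frac{1}{41} = \left(-96\right) \frac{1}{41} = - \frac{96}{41}$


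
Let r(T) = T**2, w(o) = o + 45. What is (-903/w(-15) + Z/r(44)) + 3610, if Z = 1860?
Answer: 8665683/2420 ≈ 3580.9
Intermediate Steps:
w(o) = 45 + o
(-903/w(-15) + Z/r(44)) + 3610 = (-903/(45 - 15) + 1860/(44**2)) + 3610 = (-903/30 + 1860/1936) + 3610 = (-903*1/30 + 1860*(1/1936)) + 3610 = (-301/10 + 465/484) + 3610 = -70517/2420 + 3610 = 8665683/2420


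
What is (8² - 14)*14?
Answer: 700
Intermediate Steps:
(8² - 14)*14 = (64 - 14)*14 = 50*14 = 700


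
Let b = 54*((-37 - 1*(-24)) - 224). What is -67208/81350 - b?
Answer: 520525046/40675 ≈ 12797.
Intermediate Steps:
b = -12798 (b = 54*((-37 + 24) - 224) = 54*(-13 - 224) = 54*(-237) = -12798)
-67208/81350 - b = -67208/81350 - 1*(-12798) = -67208/81350 + 12798 = -1*33604/40675 + 12798 = -33604/40675 + 12798 = 520525046/40675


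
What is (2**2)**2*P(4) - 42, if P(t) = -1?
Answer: -58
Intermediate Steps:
(2**2)**2*P(4) - 42 = (2**2)**2*(-1) - 42 = 4**2*(-1) - 42 = 16*(-1) - 42 = -16 - 42 = -58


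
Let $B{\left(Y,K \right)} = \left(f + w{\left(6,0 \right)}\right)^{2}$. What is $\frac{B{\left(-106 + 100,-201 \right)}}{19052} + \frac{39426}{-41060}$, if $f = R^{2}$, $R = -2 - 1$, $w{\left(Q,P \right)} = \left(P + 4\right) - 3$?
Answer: $- \frac{93379769}{97784390} \approx -0.95496$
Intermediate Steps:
$w{\left(Q,P \right)} = 1 + P$ ($w{\left(Q,P \right)} = \left(4 + P\right) - 3 = 1 + P$)
$R = -3$
$f = 9$ ($f = \left(-3\right)^{2} = 9$)
$B{\left(Y,K \right)} = 100$ ($B{\left(Y,K \right)} = \left(9 + \left(1 + 0\right)\right)^{2} = \left(9 + 1\right)^{2} = 10^{2} = 100$)
$\frac{B{\left(-106 + 100,-201 \right)}}{19052} + \frac{39426}{-41060} = \frac{100}{19052} + \frac{39426}{-41060} = 100 \cdot \frac{1}{19052} + 39426 \left(- \frac{1}{41060}\right) = \frac{25}{4763} - \frac{19713}{20530} = - \frac{93379769}{97784390}$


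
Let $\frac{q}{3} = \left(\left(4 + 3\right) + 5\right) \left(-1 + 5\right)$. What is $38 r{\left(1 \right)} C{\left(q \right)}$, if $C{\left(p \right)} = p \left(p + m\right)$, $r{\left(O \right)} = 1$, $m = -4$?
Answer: $766080$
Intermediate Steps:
$q = 144$ ($q = 3 \left(\left(4 + 3\right) + 5\right) \left(-1 + 5\right) = 3 \left(7 + 5\right) 4 = 3 \cdot 12 \cdot 4 = 3 \cdot 48 = 144$)
$C{\left(p \right)} = p \left(-4 + p\right)$ ($C{\left(p \right)} = p \left(p - 4\right) = p \left(-4 + p\right)$)
$38 r{\left(1 \right)} C{\left(q \right)} = 38 \cdot 1 \cdot 144 \left(-4 + 144\right) = 38 \cdot 144 \cdot 140 = 38 \cdot 20160 = 766080$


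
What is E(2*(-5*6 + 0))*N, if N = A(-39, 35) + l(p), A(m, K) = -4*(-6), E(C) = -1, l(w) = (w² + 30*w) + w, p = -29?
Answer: 34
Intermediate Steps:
l(w) = w² + 31*w
A(m, K) = 24
N = -34 (N = 24 - 29*(31 - 29) = 24 - 29*2 = 24 - 58 = -34)
E(2*(-5*6 + 0))*N = -1*(-34) = 34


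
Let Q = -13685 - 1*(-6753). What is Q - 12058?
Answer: -18990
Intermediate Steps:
Q = -6932 (Q = -13685 + 6753 = -6932)
Q - 12058 = -6932 - 12058 = -18990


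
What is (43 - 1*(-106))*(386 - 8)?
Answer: 56322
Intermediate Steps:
(43 - 1*(-106))*(386 - 8) = (43 + 106)*378 = 149*378 = 56322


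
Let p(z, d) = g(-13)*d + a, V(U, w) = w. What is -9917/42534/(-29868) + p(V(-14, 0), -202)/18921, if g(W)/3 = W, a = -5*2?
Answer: 27999266689/67331492136 ≈ 0.41584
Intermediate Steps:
a = -10
g(W) = 3*W
p(z, d) = -10 - 39*d (p(z, d) = (3*(-13))*d - 10 = -39*d - 10 = -10 - 39*d)
-9917/42534/(-29868) + p(V(-14, 0), -202)/18921 = -9917/42534/(-29868) + (-10 - 39*(-202))/18921 = -9917*1/42534*(-1/29868) + (-10 + 7878)*(1/18921) = -9917/42534*(-1/29868) + 7868*(1/18921) = 9917/1270405512 + 1124/2703 = 27999266689/67331492136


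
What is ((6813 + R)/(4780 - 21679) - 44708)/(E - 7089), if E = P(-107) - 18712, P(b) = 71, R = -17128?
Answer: 755510177/434811270 ≈ 1.7376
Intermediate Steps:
E = -18641 (E = 71 - 18712 = -18641)
((6813 + R)/(4780 - 21679) - 44708)/(E - 7089) = ((6813 - 17128)/(4780 - 21679) - 44708)/(-18641 - 7089) = (-10315/(-16899) - 44708)/(-25730) = (-10315*(-1/16899) - 44708)*(-1/25730) = (10315/16899 - 44708)*(-1/25730) = -755510177/16899*(-1/25730) = 755510177/434811270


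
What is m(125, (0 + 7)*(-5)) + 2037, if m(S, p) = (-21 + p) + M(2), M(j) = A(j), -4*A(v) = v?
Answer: 3961/2 ≈ 1980.5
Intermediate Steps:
A(v) = -v/4
M(j) = -j/4
m(S, p) = -43/2 + p (m(S, p) = (-21 + p) - ¼*2 = (-21 + p) - ½ = -43/2 + p)
m(125, (0 + 7)*(-5)) + 2037 = (-43/2 + (0 + 7)*(-5)) + 2037 = (-43/2 + 7*(-5)) + 2037 = (-43/2 - 35) + 2037 = -113/2 + 2037 = 3961/2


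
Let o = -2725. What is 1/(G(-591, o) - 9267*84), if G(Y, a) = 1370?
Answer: -1/777058 ≈ -1.2869e-6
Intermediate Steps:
1/(G(-591, o) - 9267*84) = 1/(1370 - 9267*84) = 1/(1370 - 778428) = 1/(-777058) = -1/777058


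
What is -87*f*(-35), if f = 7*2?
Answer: 42630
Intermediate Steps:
f = 14
-87*f*(-35) = -87*14*(-35) = -1218*(-35) = 42630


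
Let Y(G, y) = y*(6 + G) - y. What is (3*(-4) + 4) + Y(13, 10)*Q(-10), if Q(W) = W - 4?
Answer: -2528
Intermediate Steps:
Q(W) = -4 + W
Y(G, y) = -y + y*(6 + G)
(3*(-4) + 4) + Y(13, 10)*Q(-10) = (3*(-4) + 4) + (10*(5 + 13))*(-4 - 10) = (-12 + 4) + (10*18)*(-14) = -8 + 180*(-14) = -8 - 2520 = -2528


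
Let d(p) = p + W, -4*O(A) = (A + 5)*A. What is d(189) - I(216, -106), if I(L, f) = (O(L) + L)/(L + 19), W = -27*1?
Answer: 49788/235 ≈ 211.86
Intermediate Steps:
O(A) = -A*(5 + A)/4 (O(A) = -(A + 5)*A/4 = -(5 + A)*A/4 = -A*(5 + A)/4)
W = -27
I(L, f) = (L - L*(5 + L)/4)/(19 + L) (I(L, f) = (-L*(5 + L)/4 + L)/(L + 19) = (L - L*(5 + L)/4)/(19 + L))
d(p) = -27 + p (d(p) = p - 27 = -27 + p)
d(189) - I(216, -106) = (-27 + 189) - 216*(-1 - 1*216)/(4*(19 + 216)) = 162 - 216*(-1 - 216)/(4*235) = 162 - 216*(-217)/(4*235) = 162 - 1*(-11718/235) = 162 + 11718/235 = 49788/235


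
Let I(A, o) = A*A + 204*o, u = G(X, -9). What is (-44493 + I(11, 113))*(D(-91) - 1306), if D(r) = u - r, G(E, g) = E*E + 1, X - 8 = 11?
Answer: 18185960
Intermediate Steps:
X = 19 (X = 8 + 11 = 19)
G(E, g) = 1 + E² (G(E, g) = E² + 1 = 1 + E²)
u = 362 (u = 1 + 19² = 1 + 361 = 362)
I(A, o) = A² + 204*o
D(r) = 362 - r
(-44493 + I(11, 113))*(D(-91) - 1306) = (-44493 + (11² + 204*113))*((362 - 1*(-91)) - 1306) = (-44493 + (121 + 23052))*((362 + 91) - 1306) = (-44493 + 23173)*(453 - 1306) = -21320*(-853) = 18185960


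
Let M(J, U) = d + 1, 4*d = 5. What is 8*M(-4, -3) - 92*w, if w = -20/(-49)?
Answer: -958/49 ≈ -19.551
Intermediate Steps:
d = 5/4 (d = (¼)*5 = 5/4 ≈ 1.2500)
w = 20/49 (w = -20*(-1/49) = 20/49 ≈ 0.40816)
M(J, U) = 9/4 (M(J, U) = 5/4 + 1 = 9/4)
8*M(-4, -3) - 92*w = 8*(9/4) - 92*20/49 = 18 - 1840/49 = -958/49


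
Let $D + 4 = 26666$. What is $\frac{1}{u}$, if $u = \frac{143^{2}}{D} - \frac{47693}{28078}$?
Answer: $- \frac{187153909}{174355936} \approx -1.0734$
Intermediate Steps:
$D = 26662$ ($D = -4 + 26666 = 26662$)
$u = - \frac{174355936}{187153909}$ ($u = \frac{143^{2}}{26662} - \frac{47693}{28078} = 20449 \cdot \frac{1}{26662} - \frac{47693}{28078} = \frac{20449}{26662} - \frac{47693}{28078} = - \frac{174355936}{187153909} \approx -0.93162$)
$\frac{1}{u} = \frac{1}{- \frac{174355936}{187153909}} = - \frac{187153909}{174355936}$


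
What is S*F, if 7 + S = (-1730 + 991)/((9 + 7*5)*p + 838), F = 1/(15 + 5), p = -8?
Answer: -4141/9720 ≈ -0.42603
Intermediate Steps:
F = 1/20 ≈ 0.050000
S = -4141/486 (S = -7 + (-1730 + 991)/((9 + 7*5)*(-8) + 838) = -7 - 739/((9 + 35)*(-8) + 838) = -7 - 739/(44*(-8) + 838) = -7 - 739/(-352 + 838) = -7 - 739/486 = -4141/486 ≈ -8.5206)
S*F = -4141/486*1/20 = -4141/9720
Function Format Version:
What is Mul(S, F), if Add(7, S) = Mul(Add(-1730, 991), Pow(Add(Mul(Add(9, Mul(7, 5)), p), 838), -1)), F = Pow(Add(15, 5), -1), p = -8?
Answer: Rational(-4141, 9720) ≈ -0.42603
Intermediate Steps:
F = Rational(1, 20) (F = Pow(20, -1) = Rational(1, 20) ≈ 0.050000)
S = Rational(-4141, 486) (S = Add(-7, Mul(Add(-1730, 991), Pow(Add(Mul(Add(9, Mul(7, 5)), -8), 838), -1))) = Add(-7, Mul(-739, Pow(Add(Mul(Add(9, 35), -8), 838), -1))) = Add(-7, Mul(-739, Pow(Add(Mul(44, -8), 838), -1))) = Add(-7, Mul(-739, Pow(Add(-352, 838), -1))) = Add(-7, Mul(-739, Pow(486, -1))) = Add(-7, Mul(-739, Rational(1, 486))) = Add(-7, Rational(-739, 486)) = Rational(-4141, 486) ≈ -8.5206)
Mul(S, F) = Mul(Rational(-4141, 486), Rational(1, 20)) = Rational(-4141, 9720)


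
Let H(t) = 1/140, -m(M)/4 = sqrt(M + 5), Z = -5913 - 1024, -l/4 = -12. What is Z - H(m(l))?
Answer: -971181/140 ≈ -6937.0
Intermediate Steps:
l = 48 (l = -4*(-12) = 48)
Z = -6937
m(M) = -4*sqrt(5 + M) (m(M) = -4*sqrt(M + 5) = -4*sqrt(5 + M))
H(t) = 1/140
Z - H(m(l)) = -6937 - 1*1/140 = -6937 - 1/140 = -971181/140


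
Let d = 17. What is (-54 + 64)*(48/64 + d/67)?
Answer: 1345/134 ≈ 10.037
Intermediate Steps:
(-54 + 64)*(48/64 + d/67) = (-54 + 64)*(48/64 + 17/67) = 10*(48*(1/64) + 17*(1/67)) = 10*(¾ + 17/67) = 10*(269/268) = 1345/134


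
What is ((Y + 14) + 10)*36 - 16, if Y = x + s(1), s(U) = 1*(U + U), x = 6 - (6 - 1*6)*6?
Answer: 1136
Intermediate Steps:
x = 6 (x = 6 - (6 - 6)*6 = 6 - 0*6 = 6 - 0 = 6 - 1*0 = 6 + 0 = 6)
s(U) = 2*U (s(U) = 1*(2*U) = 2*U)
Y = 8 (Y = 6 + 2*1 = 6 + 2 = 8)
((Y + 14) + 10)*36 - 16 = ((8 + 14) + 10)*36 - 16 = (22 + 10)*36 - 16 = 32*36 - 16 = 1152 - 16 = 1136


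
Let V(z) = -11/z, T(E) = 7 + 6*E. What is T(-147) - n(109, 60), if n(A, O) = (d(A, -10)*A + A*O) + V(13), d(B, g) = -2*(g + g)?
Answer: -153064/13 ≈ -11774.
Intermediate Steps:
d(B, g) = -4*g
n(A, O) = -11/13 + 40*A + A*O (n(A, O) = ((-4*(-10))*A + A*O) - 11/13 = (40*A + A*O) - 11*1/13 = (40*A + A*O) - 11/13 = -11/13 + 40*A + A*O)
T(-147) - n(109, 60) = (7 + 6*(-147)) - (-11/13 + 40*109 + 109*60) = (7 - 882) - (-11/13 + 4360 + 6540) = -875 - 1*141689/13 = -875 - 141689/13 = -153064/13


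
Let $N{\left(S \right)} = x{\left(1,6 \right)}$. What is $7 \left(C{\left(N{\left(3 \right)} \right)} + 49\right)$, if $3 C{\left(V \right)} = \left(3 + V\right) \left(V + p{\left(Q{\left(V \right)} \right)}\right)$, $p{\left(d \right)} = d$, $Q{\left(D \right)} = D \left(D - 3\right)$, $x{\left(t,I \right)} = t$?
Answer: $\frac{1001}{3} \approx 333.67$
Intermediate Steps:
$Q{\left(D \right)} = D \left(-3 + D\right)$
$N{\left(S \right)} = 1$
$C{\left(V \right)} = \frac{\left(3 + V\right) \left(V + V \left(-3 + V\right)\right)}{3}$
$7 \left(C{\left(N{\left(3 \right)} \right)} + 49\right) = 7 \left(\frac{1}{3} \cdot 1 \left(-6 + 1 + 1^{2}\right) + 49\right) = 7 \left(\frac{1}{3} \cdot 1 \left(-6 + 1 + 1\right) + 49\right) = 7 \left(\frac{1}{3} \cdot 1 \left(-4\right) + 49\right) = 7 \left(- \frac{4}{3} + 49\right) = 7 \cdot \frac{143}{3} = \frac{1001}{3}$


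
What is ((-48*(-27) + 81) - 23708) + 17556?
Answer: -4775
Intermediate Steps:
((-48*(-27) + 81) - 23708) + 17556 = ((1296 + 81) - 23708) + 17556 = (1377 - 23708) + 17556 = -22331 + 17556 = -4775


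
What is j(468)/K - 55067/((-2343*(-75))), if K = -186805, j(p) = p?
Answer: -2073806047/6565261725 ≈ -0.31588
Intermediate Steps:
j(468)/K - 55067/((-2343*(-75))) = 468/(-186805) - 55067/((-2343*(-75))) = 468*(-1/186805) - 55067/175725 = -468/186805 - 55067*1/175725 = -468/186805 - 55067/175725 = -2073806047/6565261725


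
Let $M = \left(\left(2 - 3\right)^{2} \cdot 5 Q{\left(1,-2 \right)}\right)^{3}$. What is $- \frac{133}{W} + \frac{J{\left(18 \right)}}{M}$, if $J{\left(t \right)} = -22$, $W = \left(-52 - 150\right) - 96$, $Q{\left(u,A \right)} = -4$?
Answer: $\frac{267639}{596000} \approx 0.44906$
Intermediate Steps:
$W = -298$ ($W = -202 - 96 = -298$)
$M = -8000$ ($M = \left(\left(2 - 3\right)^{2} \cdot 5 \left(-4\right)\right)^{3} = \left(\left(-1\right)^{2} \cdot 5 \left(-4\right)\right)^{3} = \left(1 \cdot 5 \left(-4\right)\right)^{3} = \left(5 \left(-4\right)\right)^{3} = \left(-20\right)^{3} = -8000$)
$- \frac{133}{W} + \frac{J{\left(18 \right)}}{M} = - \frac{133}{-298} - \frac{22}{-8000} = \left(-133\right) \left(- \frac{1}{298}\right) - - \frac{11}{4000} = \frac{133}{298} + \frac{11}{4000} = \frac{267639}{596000}$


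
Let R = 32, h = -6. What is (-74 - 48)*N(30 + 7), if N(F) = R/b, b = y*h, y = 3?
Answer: 1952/9 ≈ 216.89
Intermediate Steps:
b = -18 (b = 3*(-6) = -18)
N(F) = -16/9 (N(F) = 32/(-18) = 32*(-1/18) = -16/9)
(-74 - 48)*N(30 + 7) = (-74 - 48)*(-16/9) = -122*(-16/9) = 1952/9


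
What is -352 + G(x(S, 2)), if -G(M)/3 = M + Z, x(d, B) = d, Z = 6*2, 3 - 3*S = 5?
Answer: -386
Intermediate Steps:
S = -2/3 (S = 1 - 1/3*5 = 1 - 5/3 = -2/3 ≈ -0.66667)
Z = 12
G(M) = -36 - 3*M (G(M) = -3*(M + 12) = -3*(12 + M) = -36 - 3*M)
-352 + G(x(S, 2)) = -352 + (-36 - 3*(-2/3)) = -352 + (-36 + 2) = -352 - 34 = -386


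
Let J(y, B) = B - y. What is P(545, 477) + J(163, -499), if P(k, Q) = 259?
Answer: -403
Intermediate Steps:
P(545, 477) + J(163, -499) = 259 + (-499 - 1*163) = 259 + (-499 - 163) = 259 - 662 = -403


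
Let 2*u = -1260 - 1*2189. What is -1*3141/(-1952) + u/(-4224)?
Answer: 1039613/515328 ≈ 2.0174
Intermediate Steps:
u = -3449/2 (u = (-1260 - 1*2189)/2 = (-1260 - 2189)/2 = (½)*(-3449) = -3449/2 ≈ -1724.5)
-1*3141/(-1952) + u/(-4224) = -1*3141/(-1952) - 3449/2/(-4224) = -3141*(-1/1952) - 3449/2*(-1/4224) = 3141/1952 + 3449/8448 = 1039613/515328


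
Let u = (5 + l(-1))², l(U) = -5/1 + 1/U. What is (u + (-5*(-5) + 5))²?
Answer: 961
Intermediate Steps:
l(U) = -5 + 1/U (l(U) = -5*1 + 1/U = -5 + 1/U)
u = 1 (u = (5 + (-5 + 1/(-1)))² = (5 + (-5 - 1))² = (5 - 6)² = (-1)² = 1)
(u + (-5*(-5) + 5))² = (1 + (-5*(-5) + 5))² = (1 + (25 + 5))² = (1 + 30)² = 31² = 961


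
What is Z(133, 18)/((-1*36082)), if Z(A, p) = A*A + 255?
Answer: -8972/18041 ≈ -0.49731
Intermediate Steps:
Z(A, p) = 255 + A² (Z(A, p) = A² + 255 = 255 + A²)
Z(133, 18)/((-1*36082)) = (255 + 133²)/((-1*36082)) = (255 + 17689)/(-36082) = 17944*(-1/36082) = -8972/18041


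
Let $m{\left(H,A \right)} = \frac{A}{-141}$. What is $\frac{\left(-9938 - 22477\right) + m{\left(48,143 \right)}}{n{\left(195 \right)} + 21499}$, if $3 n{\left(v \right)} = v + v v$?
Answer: $- \frac{4570658}{4827699} \approx -0.94676$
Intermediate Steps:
$n{\left(v \right)} = \frac{v}{3} + \frac{v^{2}}{3}$ ($n{\left(v \right)} = \frac{v + v v}{3} = \frac{v + v^{2}}{3} = \frac{v}{3} + \frac{v^{2}}{3}$)
$m{\left(H,A \right)} = - \frac{A}{141}$ ($m{\left(H,A \right)} = A \left(- \frac{1}{141}\right) = - \frac{A}{141}$)
$\frac{\left(-9938 - 22477\right) + m{\left(48,143 \right)}}{n{\left(195 \right)} + 21499} = \frac{\left(-9938 - 22477\right) - \frac{143}{141}}{\frac{1}{3} \cdot 195 \left(1 + 195\right) + 21499} = \frac{\left(-9938 - 22477\right) - \frac{143}{141}}{\frac{1}{3} \cdot 195 \cdot 196 + 21499} = \frac{-32415 - \frac{143}{141}}{12740 + 21499} = - \frac{4570658}{141 \cdot 34239} = \left(- \frac{4570658}{141}\right) \frac{1}{34239} = - \frac{4570658}{4827699}$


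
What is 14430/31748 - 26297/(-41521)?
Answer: 717012593/659104354 ≈ 1.0879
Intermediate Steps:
14430/31748 - 26297/(-41521) = 14430*(1/31748) - 26297*(-1/41521) = 7215/15874 + 26297/41521 = 717012593/659104354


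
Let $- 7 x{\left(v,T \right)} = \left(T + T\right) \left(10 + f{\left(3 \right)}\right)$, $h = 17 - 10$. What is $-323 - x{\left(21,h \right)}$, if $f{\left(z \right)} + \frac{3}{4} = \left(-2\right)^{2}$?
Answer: $- \frac{593}{2} \approx -296.5$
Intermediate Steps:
$f{\left(z \right)} = \frac{13}{4}$ ($f{\left(z \right)} = - \frac{3}{4} + \left(-2\right)^{2} = - \frac{3}{4} + 4 = \frac{13}{4}$)
$h = 7$ ($h = 17 - 10 = 7$)
$x{\left(v,T \right)} = - \frac{53 T}{14}$ ($x{\left(v,T \right)} = - \frac{\left(T + T\right) \left(10 + \frac{13}{4}\right)}{7} = - \frac{2 T \frac{53}{4}}{7} = - \frac{\frac{53}{2} T}{7} = - \frac{53 T}{14}$)
$-323 - x{\left(21,h \right)} = -323 - \left(- \frac{53}{14}\right) 7 = -323 - - \frac{53}{2} = -323 + \frac{53}{2} = - \frac{593}{2}$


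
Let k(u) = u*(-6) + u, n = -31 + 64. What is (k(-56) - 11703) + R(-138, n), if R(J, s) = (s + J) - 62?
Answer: -11590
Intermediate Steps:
n = 33
R(J, s) = -62 + J + s (R(J, s) = (J + s) - 62 = -62 + J + s)
k(u) = -5*u (k(u) = -6*u + u = -5*u)
(k(-56) - 11703) + R(-138, n) = (-5*(-56) - 11703) + (-62 - 138 + 33) = (280 - 11703) - 167 = -11423 - 167 = -11590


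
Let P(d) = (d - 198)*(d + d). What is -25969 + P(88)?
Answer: -45329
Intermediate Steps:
P(d) = 2*d*(-198 + d) (P(d) = (-198 + d)*(2*d) = 2*d*(-198 + d))
-25969 + P(88) = -25969 + 2*88*(-198 + 88) = -25969 + 2*88*(-110) = -25969 - 19360 = -45329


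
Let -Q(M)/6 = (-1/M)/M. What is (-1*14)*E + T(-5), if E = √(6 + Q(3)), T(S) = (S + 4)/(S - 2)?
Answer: ⅐ - 28*√15/3 ≈ -36.005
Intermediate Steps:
Q(M) = 6/M² (Q(M) = -6*(-1/M)/M = -(-6)/M² = 6/M²)
T(S) = (4 + S)/(-2 + S)
E = 2*√15/3 (E = √(6 + 6/3²) = √(6 + 6*(⅑)) = √(6 + ⅔) = √(20/3) = 2*√15/3 ≈ 2.5820)
(-1*14)*E + T(-5) = (-1*14)*(2*√15/3) + (4 - 5)/(-2 - 5) = -28*√15/3 - 1/(-7) = -28*√15/3 - ⅐*(-1) = -28*√15/3 + ⅐ = ⅐ - 28*√15/3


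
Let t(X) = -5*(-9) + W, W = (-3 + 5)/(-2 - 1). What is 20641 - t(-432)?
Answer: 61790/3 ≈ 20597.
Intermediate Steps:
W = -⅔ (W = 2/(-3) = 2*(-⅓) = -⅔ ≈ -0.66667)
t(X) = 133/3 (t(X) = -5*(-9) - ⅔ = 45 - ⅔ = 133/3)
20641 - t(-432) = 20641 - 1*133/3 = 20641 - 133/3 = 61790/3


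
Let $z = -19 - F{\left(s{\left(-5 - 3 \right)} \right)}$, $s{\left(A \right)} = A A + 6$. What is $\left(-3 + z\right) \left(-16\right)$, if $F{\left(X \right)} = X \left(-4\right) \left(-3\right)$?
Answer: $13792$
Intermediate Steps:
$s{\left(A \right)} = 6 + A^{2}$ ($s{\left(A \right)} = A^{2} + 6 = 6 + A^{2}$)
$F{\left(X \right)} = 12 X$ ($F{\left(X \right)} = - 4 X \left(-3\right) = 12 X$)
$z = -859$ ($z = -19 - 12 \left(6 + \left(-5 - 3\right)^{2}\right) = -19 - 12 \left(6 + \left(-8\right)^{2}\right) = -19 - 12 \left(6 + 64\right) = -19 - 12 \cdot 70 = -19 - 840 = -859$)
$\left(-3 + z\right) \left(-16\right) = \left(-3 - 859\right) \left(-16\right) = \left(-862\right) \left(-16\right) = 13792$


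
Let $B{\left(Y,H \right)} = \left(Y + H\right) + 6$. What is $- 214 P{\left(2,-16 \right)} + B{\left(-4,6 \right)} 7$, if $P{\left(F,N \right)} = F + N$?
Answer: $3052$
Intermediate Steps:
$B{\left(Y,H \right)} = 6 + H + Y$ ($B{\left(Y,H \right)} = \left(H + Y\right) + 6 = 6 + H + Y$)
$- 214 P{\left(2,-16 \right)} + B{\left(-4,6 \right)} 7 = - 214 \left(2 - 16\right) + \left(6 + 6 - 4\right) 7 = \left(-214\right) \left(-14\right) + 8 \cdot 7 = 2996 + 56 = 3052$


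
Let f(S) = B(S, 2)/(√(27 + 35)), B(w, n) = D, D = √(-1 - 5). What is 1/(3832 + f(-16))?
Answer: 118792/455210947 - I*√93/455210947 ≈ 0.00026096 - 2.1185e-8*I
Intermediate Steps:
D = I*√6 (D = √(-6) = I*√6 ≈ 2.4495*I)
B(w, n) = I*√6
f(S) = I*√93/31 (f(S) = (I*√6)/(√(27 + 35)) = (I*√6)/(√62) = (I*√6)*(√62/62) = I*√93/31)
1/(3832 + f(-16)) = 1/(3832 + I*√93/31)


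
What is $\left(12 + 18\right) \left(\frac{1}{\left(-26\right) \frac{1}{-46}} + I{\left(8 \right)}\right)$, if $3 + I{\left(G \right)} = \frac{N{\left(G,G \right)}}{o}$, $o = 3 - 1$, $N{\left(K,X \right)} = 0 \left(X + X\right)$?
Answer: $- \frac{480}{13} \approx -36.923$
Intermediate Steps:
$N{\left(K,X \right)} = 0$ ($N{\left(K,X \right)} = 0 \cdot 2 X = 0$)
$o = 2$ ($o = 3 - 1 = 2$)
$I{\left(G \right)} = -3$ ($I{\left(G \right)} = -3 + \frac{0}{2} = -3 + 0 \cdot \frac{1}{2} = -3 + 0 = -3$)
$\left(12 + 18\right) \left(\frac{1}{\left(-26\right) \frac{1}{-46}} + I{\left(8 \right)}\right) = \left(12 + 18\right) \left(\frac{1}{\left(-26\right) \frac{1}{-46}} - 3\right) = 30 \left(\frac{1}{\left(-26\right) \left(- \frac{1}{46}\right)} - 3\right) = 30 \left(\frac{1}{\frac{13}{23}} - 3\right) = 30 \left(\frac{23}{13} - 3\right) = 30 \left(- \frac{16}{13}\right) = - \frac{480}{13}$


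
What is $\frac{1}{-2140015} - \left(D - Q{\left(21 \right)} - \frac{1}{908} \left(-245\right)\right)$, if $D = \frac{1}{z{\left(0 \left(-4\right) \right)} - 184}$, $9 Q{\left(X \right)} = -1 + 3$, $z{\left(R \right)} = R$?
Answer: $- \frac{33921753677}{804457318680} \approx -0.042167$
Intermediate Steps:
$Q{\left(X \right)} = \frac{2}{9}$ ($Q{\left(X \right)} = \frac{-1 + 3}{9} = \frac{1}{9} \cdot 2 = \frac{2}{9}$)
$D = - \frac{1}{184}$ ($D = \frac{1}{0 \left(-4\right) - 184} = \frac{1}{0 - 184} = \frac{1}{-184} = - \frac{1}{184} \approx -0.0054348$)
$\frac{1}{-2140015} - \left(D - Q{\left(21 \right)} - \frac{1}{908} \left(-245\right)\right) = \frac{1}{-2140015} + \left(\left(\frac{2}{9} - - \frac{1}{184}\right) + \frac{1}{908} \left(-245\right)\right) = - \frac{1}{2140015} + \left(\left(\frac{2}{9} + \frac{1}{184}\right) + \frac{1}{908} \left(-245\right)\right) = - \frac{1}{2140015} + \left(\frac{377}{1656} - \frac{245}{908}\right) = - \frac{1}{2140015} - \frac{15851}{375912} = - \frac{33921753677}{804457318680}$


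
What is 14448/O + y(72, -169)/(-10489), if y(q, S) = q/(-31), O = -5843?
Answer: -4697476536/1899904037 ≈ -2.4725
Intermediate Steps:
y(q, S) = -q/31 (y(q, S) = q*(-1/31) = -q/31)
14448/O + y(72, -169)/(-10489) = 14448/(-5843) - 1/31*72/(-10489) = 14448*(-1/5843) - 72/31*(-1/10489) = -14448/5843 + 72/325159 = -4697476536/1899904037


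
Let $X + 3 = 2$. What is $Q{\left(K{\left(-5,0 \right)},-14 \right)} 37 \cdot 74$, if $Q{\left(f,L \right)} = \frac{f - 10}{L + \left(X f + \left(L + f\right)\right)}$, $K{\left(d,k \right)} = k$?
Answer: $\frac{6845}{7} \approx 977.86$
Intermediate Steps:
$X = -1$ ($X = -3 + 2 = -1$)
$Q{\left(f,L \right)} = \frac{-10 + f}{2 L}$ ($Q{\left(f,L \right)} = \frac{f - 10}{L + \left(- f + \left(L + f\right)\right)} = \frac{-10 + f}{L + L} = \frac{-10 + f}{2 L}$)
$Q{\left(K{\left(-5,0 \right)},-14 \right)} 37 \cdot 74 = \frac{-10 + 0}{2 \left(-14\right)} 37 \cdot 74 = \frac{1}{2} \left(- \frac{1}{14}\right) \left(-10\right) 37 \cdot 74 = \frac{5}{14} \cdot 37 \cdot 74 = \frac{185}{14} \cdot 74 = \frac{6845}{7}$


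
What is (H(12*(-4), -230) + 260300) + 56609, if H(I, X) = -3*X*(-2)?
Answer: 315529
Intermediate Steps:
H(I, X) = 6*X
(H(12*(-4), -230) + 260300) + 56609 = (6*(-230) + 260300) + 56609 = (-1380 + 260300) + 56609 = 258920 + 56609 = 315529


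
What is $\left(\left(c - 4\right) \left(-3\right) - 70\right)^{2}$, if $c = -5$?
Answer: $1849$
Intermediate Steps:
$\left(\left(c - 4\right) \left(-3\right) - 70\right)^{2} = \left(\left(-5 - 4\right) \left(-3\right) - 70\right)^{2} = \left(\left(-9\right) \left(-3\right) - 70\right)^{2} = \left(27 - 70\right)^{2} = \left(-43\right)^{2} = 1849$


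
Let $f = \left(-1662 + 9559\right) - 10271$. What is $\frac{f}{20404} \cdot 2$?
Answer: $- \frac{1187}{5101} \approx -0.2327$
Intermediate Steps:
$f = -2374$ ($f = 7897 - 10271 = -2374$)
$\frac{f}{20404} \cdot 2 = - \frac{2374}{20404} \cdot 2 = \left(-2374\right) \frac{1}{20404} \cdot 2 = \left(- \frac{1187}{10202}\right) 2 = - \frac{1187}{5101}$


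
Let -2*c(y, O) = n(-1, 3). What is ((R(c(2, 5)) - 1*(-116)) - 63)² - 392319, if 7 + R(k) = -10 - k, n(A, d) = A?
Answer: -1564235/4 ≈ -3.9106e+5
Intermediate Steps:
c(y, O) = ½ (c(y, O) = -½*(-1) = ½)
R(k) = -17 - k (R(k) = -7 + (-10 - k) = -17 - k)
((R(c(2, 5)) - 1*(-116)) - 63)² - 392319 = (((-17 - 1*½) - 1*(-116)) - 63)² - 392319 = (((-17 - ½) + 116) - 63)² - 392319 = ((-35/2 + 116) - 63)² - 392319 = (197/2 - 63)² - 392319 = (71/2)² - 392319 = 5041/4 - 392319 = -1564235/4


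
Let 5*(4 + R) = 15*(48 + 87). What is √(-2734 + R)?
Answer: I*√2333 ≈ 48.301*I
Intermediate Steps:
R = 401 (R = -4 + (15*(48 + 87))/5 = -4 + (15*135)/5 = -4 + (⅕)*2025 = -4 + 405 = 401)
√(-2734 + R) = √(-2734 + 401) = √(-2333) = I*√2333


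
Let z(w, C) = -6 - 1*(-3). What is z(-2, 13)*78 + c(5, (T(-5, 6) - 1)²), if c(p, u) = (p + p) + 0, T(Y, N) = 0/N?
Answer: -224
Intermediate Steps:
z(w, C) = -3 (z(w, C) = -6 + 3 = -3)
T(Y, N) = 0
c(p, u) = 2*p (c(p, u) = 2*p + 0 = 2*p)
z(-2, 13)*78 + c(5, (T(-5, 6) - 1)²) = -3*78 + 2*5 = -234 + 10 = -224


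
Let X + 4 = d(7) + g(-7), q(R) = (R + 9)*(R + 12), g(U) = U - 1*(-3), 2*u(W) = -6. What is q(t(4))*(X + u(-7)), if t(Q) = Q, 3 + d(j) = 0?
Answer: -2912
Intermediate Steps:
u(W) = -3 (u(W) = (1/2)*(-6) = -3)
d(j) = -3 (d(j) = -3 + 0 = -3)
g(U) = 3 + U (g(U) = U + 3 = 3 + U)
q(R) = (9 + R)*(12 + R)
X = -11 (X = -4 + (-3 + (3 - 7)) = -4 + (-3 - 4) = -4 - 7 = -11)
q(t(4))*(X + u(-7)) = (108 + 4**2 + 21*4)*(-11 - 3) = (108 + 16 + 84)*(-14) = 208*(-14) = -2912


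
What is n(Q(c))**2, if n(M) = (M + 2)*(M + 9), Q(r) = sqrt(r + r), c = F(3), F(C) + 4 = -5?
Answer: -2178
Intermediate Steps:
F(C) = -9 (F(C) = -4 - 5 = -9)
c = -9
Q(r) = sqrt(2)*sqrt(r) (Q(r) = sqrt(2*r) = sqrt(2)*sqrt(r))
n(M) = (2 + M)*(9 + M)
n(Q(c))**2 = (18 + (sqrt(2)*sqrt(-9))**2 + 11*(sqrt(2)*sqrt(-9)))**2 = (18 + (sqrt(2)*(3*I))**2 + 11*(sqrt(2)*(3*I)))**2 = (18 + (3*I*sqrt(2))**2 + 11*(3*I*sqrt(2)))**2 = (18 - 18 + 33*I*sqrt(2))**2 = (33*I*sqrt(2))**2 = -2178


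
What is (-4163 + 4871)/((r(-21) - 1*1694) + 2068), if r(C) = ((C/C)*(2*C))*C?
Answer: 177/314 ≈ 0.56369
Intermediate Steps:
r(C) = 2*C² (r(C) = (1*(2*C))*C = (2*C)*C = 2*C²)
(-4163 + 4871)/((r(-21) - 1*1694) + 2068) = (-4163 + 4871)/((2*(-21)² - 1*1694) + 2068) = 708/((2*441 - 1694) + 2068) = 708/((882 - 1694) + 2068) = 708/(-812 + 2068) = 708/1256 = 708*(1/1256) = 177/314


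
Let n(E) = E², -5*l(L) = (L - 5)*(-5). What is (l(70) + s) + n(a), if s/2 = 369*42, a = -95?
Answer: 40086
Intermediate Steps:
l(L) = -5 + L (l(L) = -(L - 5)*(-5)/5 = -(-5 + L)*(-5)/5 = -(25 - 5*L)/5 = -5 + L)
s = 30996 (s = 2*(369*42) = 2*15498 = 30996)
(l(70) + s) + n(a) = ((-5 + 70) + 30996) + (-95)² = (65 + 30996) + 9025 = 31061 + 9025 = 40086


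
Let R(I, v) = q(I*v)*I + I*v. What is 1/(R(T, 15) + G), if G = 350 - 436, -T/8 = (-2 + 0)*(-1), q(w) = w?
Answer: 1/3514 ≈ 0.00028458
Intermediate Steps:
T = -16 (T = -8*(-2 + 0)*(-1) = -(-16)*(-1) = -8*2 = -16)
G = -86
R(I, v) = I*v + v*I² (R(I, v) = (I*v)*I + I*v = v*I² + I*v = I*v + v*I²)
1/(R(T, 15) + G) = 1/(-16*15*(1 - 16) - 86) = 1/(-16*15*(-15) - 86) = 1/(3600 - 86) = 1/3514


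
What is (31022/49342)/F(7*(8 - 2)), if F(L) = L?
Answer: 15511/1036182 ≈ 0.014969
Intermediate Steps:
(31022/49342)/F(7*(8 - 2)) = (31022/49342)/((7*(8 - 2))) = (31022*(1/49342))/((7*6)) = (15511/24671)/42 = (15511/24671)*(1/42) = 15511/1036182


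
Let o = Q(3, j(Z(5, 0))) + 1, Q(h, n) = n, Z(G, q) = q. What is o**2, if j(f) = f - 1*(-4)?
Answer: 25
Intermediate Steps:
j(f) = 4 + f (j(f) = f + 4 = 4 + f)
o = 5 (o = (4 + 0) + 1 = 4 + 1 = 5)
o**2 = 5**2 = 25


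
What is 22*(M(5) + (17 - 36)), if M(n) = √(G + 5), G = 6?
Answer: -418 + 22*√11 ≈ -345.03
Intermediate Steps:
M(n) = √11 (M(n) = √(6 + 5) = √11)
22*(M(5) + (17 - 36)) = 22*(√11 + (17 - 36)) = 22*(√11 - 19) = 22*(-19 + √11) = -418 + 22*√11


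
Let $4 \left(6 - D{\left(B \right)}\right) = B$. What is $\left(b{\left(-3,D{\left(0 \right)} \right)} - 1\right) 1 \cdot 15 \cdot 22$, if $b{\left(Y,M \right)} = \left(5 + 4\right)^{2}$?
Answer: $26400$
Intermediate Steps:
$D{\left(B \right)} = 6 - \frac{B}{4}$
$b{\left(Y,M \right)} = 81$ ($b{\left(Y,M \right)} = 9^{2} = 81$)
$\left(b{\left(-3,D{\left(0 \right)} \right)} - 1\right) 1 \cdot 15 \cdot 22 = \left(81 - 1\right) 1 \cdot 15 \cdot 22 = 80 \cdot 1 \cdot 15 \cdot 22 = 80 \cdot 15 \cdot 22 = 1200 \cdot 22 = 26400$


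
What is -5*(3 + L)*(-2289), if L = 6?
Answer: 103005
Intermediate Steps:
-5*(3 + L)*(-2289) = -5*(3 + 6)*(-2289) = -5*9*(-2289) = -45*(-2289) = 103005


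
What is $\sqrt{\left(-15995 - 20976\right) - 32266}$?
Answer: $21 i \sqrt{157} \approx 263.13 i$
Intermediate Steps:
$\sqrt{\left(-15995 - 20976\right) - 32266} = \sqrt{-36971 - 32266} = \sqrt{-69237} = 21 i \sqrt{157}$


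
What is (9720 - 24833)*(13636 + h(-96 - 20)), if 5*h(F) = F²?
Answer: -1233764868/5 ≈ -2.4675e+8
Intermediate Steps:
h(F) = F²/5
(9720 - 24833)*(13636 + h(-96 - 20)) = (9720 - 24833)*(13636 + (-96 - 20)²/5) = -15113*(13636 + (⅕)*(-116)²) = -15113*(13636 + (⅕)*13456) = -15113*(13636 + 13456/5) = -15113*81636/5 = -1233764868/5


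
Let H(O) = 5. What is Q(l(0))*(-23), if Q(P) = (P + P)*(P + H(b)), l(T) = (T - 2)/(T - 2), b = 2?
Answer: -276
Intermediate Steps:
l(T) = 1 (l(T) = (-2 + T)/(-2 + T) = 1)
Q(P) = 2*P*(5 + P) (Q(P) = (P + P)*(P + 5) = (2*P)*(5 + P) = 2*P*(5 + P))
Q(l(0))*(-23) = (2*1*(5 + 1))*(-23) = (2*1*6)*(-23) = 12*(-23) = -276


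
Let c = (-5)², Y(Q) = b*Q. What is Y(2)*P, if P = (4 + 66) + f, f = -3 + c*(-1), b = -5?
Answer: -420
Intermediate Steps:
Y(Q) = -5*Q
c = 25
f = -28 (f = -3 + 25*(-1) = -3 - 25 = -28)
P = 42 (P = (4 + 66) - 28 = 70 - 28 = 42)
Y(2)*P = -5*2*42 = -10*42 = -420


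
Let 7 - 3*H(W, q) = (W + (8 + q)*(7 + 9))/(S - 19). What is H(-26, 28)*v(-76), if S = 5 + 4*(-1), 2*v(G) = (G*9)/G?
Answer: 169/3 ≈ 56.333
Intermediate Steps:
v(G) = 9/2 (v(G) = ((G*9)/G)/2 = ((9*G)/G)/2 = (½)*9 = 9/2)
S = 1 (S = 5 - 4 = 1)
H(W, q) = 127/27 + W/54 + 8*q/27 (H(W, q) = 7/3 - (W + (8 + q)*(7 + 9))/(3*(1 - 19)) = 7/3 - (W + (8 + q)*16)/(3*(-18)) = 7/3 - (W + (128 + 16*q))*(-1)/(3*18) = 7/3 - (128 + W + 16*q)*(-1)/(3*18) = 7/3 - (-64/9 - 8*q/9 - W/18)/3 = 7/3 + (64/27 + W/54 + 8*q/27) = 127/27 + W/54 + 8*q/27)
H(-26, 28)*v(-76) = (127/27 + (1/54)*(-26) + (8/27)*28)*(9/2) = (127/27 - 13/27 + 224/27)*(9/2) = (338/27)*(9/2) = 169/3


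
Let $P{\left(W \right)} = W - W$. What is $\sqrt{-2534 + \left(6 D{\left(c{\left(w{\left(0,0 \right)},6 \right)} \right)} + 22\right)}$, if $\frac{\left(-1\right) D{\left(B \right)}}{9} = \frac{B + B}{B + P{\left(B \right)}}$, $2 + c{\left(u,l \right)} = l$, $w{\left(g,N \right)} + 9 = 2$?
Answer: $2 i \sqrt{655} \approx 51.186 i$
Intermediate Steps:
$P{\left(W \right)} = 0$
$w{\left(g,N \right)} = -7$ ($w{\left(g,N \right)} = -9 + 2 = -7$)
$c{\left(u,l \right)} = -2 + l$
$D{\left(B \right)} = -18$ ($D{\left(B \right)} = - 9 \frac{B + B}{B + 0} = - 9 \frac{2 B}{B} = \left(-9\right) 2 = -18$)
$\sqrt{-2534 + \left(6 D{\left(c{\left(w{\left(0,0 \right)},6 \right)} \right)} + 22\right)} = \sqrt{-2534 + \left(6 \left(-18\right) + 22\right)} = \sqrt{-2534 + \left(-108 + 22\right)} = \sqrt{-2534 - 86} = \sqrt{-2620} = 2 i \sqrt{655}$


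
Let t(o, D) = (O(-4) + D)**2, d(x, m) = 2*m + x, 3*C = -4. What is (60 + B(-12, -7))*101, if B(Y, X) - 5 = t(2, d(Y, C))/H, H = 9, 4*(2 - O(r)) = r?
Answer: 655490/81 ≈ 8092.5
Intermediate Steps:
C = -4/3 (C = (1/3)*(-4) = -4/3 ≈ -1.3333)
O(r) = 2 - r/4
d(x, m) = x + 2*m
t(o, D) = (3 + D)**2 (t(o, D) = ((2 - 1/4*(-4)) + D)**2 = ((2 + 1) + D)**2 = (3 + D)**2)
B(Y, X) = 5 + (1/3 + Y)**2/9 (B(Y, X) = 5 + (3 + (Y + 2*(-4/3)))**2/9 = 5 + (3 + (Y - 8/3))**2*(1/9) = 5 + (3 + (-8/3 + Y))**2*(1/9) = 5 + (1/3 + Y)**2*(1/9) = 5 + (1/3 + Y)**2/9)
(60 + B(-12, -7))*101 = (60 + (5 + (1 + 3*(-12))**2/81))*101 = (60 + (5 + (1 - 36)**2/81))*101 = (60 + (5 + (1/81)*(-35)**2))*101 = (60 + (5 + (1/81)*1225))*101 = (60 + (5 + 1225/81))*101 = (60 + 1630/81)*101 = (6490/81)*101 = 655490/81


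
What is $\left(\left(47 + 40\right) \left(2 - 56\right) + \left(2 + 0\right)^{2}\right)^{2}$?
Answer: $22033636$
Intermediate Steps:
$\left(\left(47 + 40\right) \left(2 - 56\right) + \left(2 + 0\right)^{2}\right)^{2} = \left(87 \left(-54\right) + 2^{2}\right)^{2} = \left(-4698 + 4\right)^{2} = \left(-4694\right)^{2} = 22033636$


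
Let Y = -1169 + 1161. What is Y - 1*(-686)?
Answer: 678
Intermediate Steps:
Y = -8
Y - 1*(-686) = -8 - 1*(-686) = -8 + 686 = 678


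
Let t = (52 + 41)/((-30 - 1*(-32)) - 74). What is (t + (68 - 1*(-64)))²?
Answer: 9840769/576 ≈ 17085.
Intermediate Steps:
t = -31/24 (t = 93/((-30 + 32) - 74) = 93/(2 - 74) = 93/(-72) = 93*(-1/72) = -31/24 ≈ -1.2917)
(t + (68 - 1*(-64)))² = (-31/24 + (68 - 1*(-64)))² = (-31/24 + (68 + 64))² = (-31/24 + 132)² = (3137/24)² = 9840769/576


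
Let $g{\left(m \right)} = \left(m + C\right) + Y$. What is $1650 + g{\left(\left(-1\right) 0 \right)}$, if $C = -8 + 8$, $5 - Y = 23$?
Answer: $1632$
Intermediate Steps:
$Y = -18$ ($Y = 5 - 23 = -18$)
$C = 0$
$g{\left(m \right)} = -18 + m$ ($g{\left(m \right)} = \left(m + 0\right) - 18 = m - 18 = -18 + m$)
$1650 + g{\left(\left(-1\right) 0 \right)} = 1650 - 18 = 1632$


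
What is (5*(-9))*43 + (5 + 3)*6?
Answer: -1887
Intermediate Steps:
(5*(-9))*43 + (5 + 3)*6 = -45*43 + 8*6 = -1935 + 48 = -1887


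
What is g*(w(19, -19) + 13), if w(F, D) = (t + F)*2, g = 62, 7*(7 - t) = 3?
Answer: 27838/7 ≈ 3976.9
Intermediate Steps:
t = 46/7 (t = 7 - 1/7*3 = 7 - 3/7 = 46/7 ≈ 6.5714)
w(F, D) = 92/7 + 2*F (w(F, D) = (46/7 + F)*2 = 92/7 + 2*F)
g*(w(19, -19) + 13) = 62*((92/7 + 2*19) + 13) = 62*((92/7 + 38) + 13) = 62*(358/7 + 13) = 62*(449/7) = 27838/7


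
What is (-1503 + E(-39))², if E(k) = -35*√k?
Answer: 2211234 + 105210*I*√39 ≈ 2.2112e+6 + 6.5704e+5*I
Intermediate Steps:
(-1503 + E(-39))² = (-1503 - 35*I*√39)²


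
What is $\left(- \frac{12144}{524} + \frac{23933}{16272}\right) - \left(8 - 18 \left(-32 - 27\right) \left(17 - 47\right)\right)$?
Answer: $\frac{67850475895}{2131632} \approx 31830.0$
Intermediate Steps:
$\left(- \frac{12144}{524} + \frac{23933}{16272}\right) - \left(8 - 18 \left(-32 - 27\right) \left(17 - 47\right)\right) = \left(\left(-12144\right) \frac{1}{524} + 23933 \cdot \frac{1}{16272}\right) - \left(8 - 18 \left(\left(-59\right) \left(-30\right)\right)\right) = \left(- \frac{3036}{131} + \frac{23933}{16272}\right) + \left(-8 + 18 \cdot 1770\right) = - \frac{46266569}{2131632} + \left(-8 + 31860\right) = - \frac{46266569}{2131632} + 31852 = \frac{67850475895}{2131632}$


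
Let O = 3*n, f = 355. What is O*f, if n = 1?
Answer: 1065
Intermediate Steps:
O = 3 (O = 3*1 = 3)
O*f = 3*355 = 1065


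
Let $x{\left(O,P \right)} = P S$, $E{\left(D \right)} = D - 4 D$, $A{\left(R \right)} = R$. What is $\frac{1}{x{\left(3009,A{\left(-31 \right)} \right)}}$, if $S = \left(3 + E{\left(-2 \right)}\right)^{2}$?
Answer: $- \frac{1}{2511} \approx -0.00039825$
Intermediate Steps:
$E{\left(D \right)} = - 3 D$
$S = 81$ ($S = \left(3 - -6\right)^{2} = \left(3 + 6\right)^{2} = 9^{2} = 81$)
$x{\left(O,P \right)} = 81 P$ ($x{\left(O,P \right)} = P 81 = 81 P$)
$\frac{1}{x{\left(3009,A{\left(-31 \right)} \right)}} = \frac{1}{81 \left(-31\right)} = \frac{1}{-2511} = - \frac{1}{2511}$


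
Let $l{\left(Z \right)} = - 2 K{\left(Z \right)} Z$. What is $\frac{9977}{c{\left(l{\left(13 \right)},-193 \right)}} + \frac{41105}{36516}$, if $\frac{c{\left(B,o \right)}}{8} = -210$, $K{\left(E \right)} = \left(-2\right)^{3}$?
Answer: $- \frac{24605311}{5112240} \approx -4.813$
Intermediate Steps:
$K{\left(E \right)} = -8$
$l{\left(Z \right)} = 16 Z$ ($l{\left(Z \right)} = \left(-2\right) \left(-8\right) Z = 16 Z$)
$c{\left(B,o \right)} = -1680$ ($c{\left(B,o \right)} = 8 \left(-210\right) = -1680$)
$\frac{9977}{c{\left(l{\left(13 \right)},-193 \right)}} + \frac{41105}{36516} = \frac{9977}{-1680} + \frac{41105}{36516} = 9977 \left(- \frac{1}{1680}\right) + 41105 \cdot \frac{1}{36516} = - \frac{9977}{1680} + \frac{41105}{36516} = - \frac{24605311}{5112240}$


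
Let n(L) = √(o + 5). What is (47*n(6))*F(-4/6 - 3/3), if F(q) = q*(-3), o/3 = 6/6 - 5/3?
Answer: 235*√3 ≈ 407.03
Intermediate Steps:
o = -2 (o = 3*(6/6 - 5/3) = 3*(6*(⅙) - 5*⅓) = 3*(1 - 5/3) = 3*(-⅔) = -2)
F(q) = -3*q
n(L) = √3 (n(L) = √(-2 + 5) = √3)
(47*n(6))*F(-4/6 - 3/3) = (47*√3)*(-3*(-4/6 - 3/3)) = (47*√3)*(-3*(-4*⅙ - 3*⅓)) = (47*√3)*(-3*(-⅔ - 1)) = (47*√3)*(-3*(-5/3)) = (47*√3)*5 = 235*√3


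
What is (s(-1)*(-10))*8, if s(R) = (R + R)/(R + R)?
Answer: -80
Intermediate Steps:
s(R) = 1 (s(R) = (2*R)/((2*R)) = (2*R)*(1/(2*R)) = 1)
(s(-1)*(-10))*8 = (1*(-10))*8 = -10*8 = -80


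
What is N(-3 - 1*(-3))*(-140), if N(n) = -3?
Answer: 420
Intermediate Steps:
N(-3 - 1*(-3))*(-140) = -3*(-140) = 420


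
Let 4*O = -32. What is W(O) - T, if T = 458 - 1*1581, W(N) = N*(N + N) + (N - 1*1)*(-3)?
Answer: 1278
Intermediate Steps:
O = -8 (O = (¼)*(-32) = -8)
W(N) = 3 - 3*N + 2*N² (W(N) = N*(2*N) + (N - 1)*(-3) = 2*N² + (-1 + N)*(-3) = 2*N² + (3 - 3*N) = 3 - 3*N + 2*N²)
T = -1123 (T = 458 - 1581 = -1123)
W(O) - T = (3 - 3*(-8) + 2*(-8)²) - 1*(-1123) = (3 + 24 + 2*64) + 1123 = (3 + 24 + 128) + 1123 = 155 + 1123 = 1278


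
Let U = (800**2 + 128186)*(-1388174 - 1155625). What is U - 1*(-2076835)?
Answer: -1954108701779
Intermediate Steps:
U = -1954110778614 (U = (640000 + 128186)*(-2543799) = 768186*(-2543799) = -1954110778614)
U - 1*(-2076835) = -1954110778614 - 1*(-2076835) = -1954110778614 + 2076835 = -1954108701779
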